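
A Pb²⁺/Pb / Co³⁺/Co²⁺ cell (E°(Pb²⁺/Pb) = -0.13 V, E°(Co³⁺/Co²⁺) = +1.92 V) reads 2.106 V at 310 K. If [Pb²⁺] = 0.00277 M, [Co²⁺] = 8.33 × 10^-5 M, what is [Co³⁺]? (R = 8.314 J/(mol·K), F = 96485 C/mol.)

3.6 × 10^-5 M

From the Nernst equation, ln Q = nF(E° − E)/RT = 2×96485×(2.05 − 2.106)/(8.314×310) = -4.193, so Q = 0.0151.
With Q = [Pb²⁺]·[Co²⁺]^2/[Co³⁺]^2 and the known concentrations, [Co³⁺]^2 in the denominator gives [Co³⁺] = 3.6 × 10^-5 M.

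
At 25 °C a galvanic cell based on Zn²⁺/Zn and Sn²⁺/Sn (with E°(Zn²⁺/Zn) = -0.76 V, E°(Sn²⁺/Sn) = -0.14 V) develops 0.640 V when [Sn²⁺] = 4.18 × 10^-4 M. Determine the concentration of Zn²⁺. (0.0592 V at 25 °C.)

8.8 × 10^-5 M

From the Nernst equation, log Q = n(E° − E)/0.0592 = 2(0.62 − 0.640)/0.0592 = -0.676, so Q = 0.211.
With Q = [Zn²⁺]/[Sn²⁺] and the known concentrations, [Zn²⁺] in the numerator gives [Zn²⁺] = 8.8 × 10^-5 M.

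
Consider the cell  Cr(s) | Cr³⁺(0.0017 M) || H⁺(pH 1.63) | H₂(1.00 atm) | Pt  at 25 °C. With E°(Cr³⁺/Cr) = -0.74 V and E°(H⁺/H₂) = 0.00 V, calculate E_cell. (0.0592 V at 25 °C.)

The hydrogen couple is the cathode, so E°_cell = 0.74 V; n = 6.
[H⁺] = 10^(−1.63) = 0.023 M, and Q = [Cr³⁺]^2·P(H₂)^3 / [H⁺]^6 = 1.74 × 10^4.
E = E° − (0.0592/6) log Q = 0.74 − (0.0592/6)(4.241) = 0.698 V.

0.70 V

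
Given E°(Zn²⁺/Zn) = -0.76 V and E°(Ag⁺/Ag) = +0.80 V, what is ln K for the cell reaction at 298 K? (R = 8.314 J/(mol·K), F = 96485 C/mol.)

ln K = 121.5

E°_cell = +0.80 − (-0.76) = 1.56 V, with n = 2 electrons transferred.
At equilibrium E = 0, so the Nernst equation gives ln K = nFE°/RT = (2)(96485)(1.56)/((8.314)(298)) = 121.50.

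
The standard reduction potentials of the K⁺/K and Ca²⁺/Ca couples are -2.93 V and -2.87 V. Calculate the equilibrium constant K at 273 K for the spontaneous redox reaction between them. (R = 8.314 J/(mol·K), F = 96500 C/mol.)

160

E°_cell = -2.87 − (-2.93) = 0.06 V, with n = 2 electrons transferred.
At equilibrium E = 0, so the Nernst equation gives ln K = nFE°/RT = (2)(96500)(0.06)/((8.314)(273)) = 5.10.
K = e^5.10 = 160.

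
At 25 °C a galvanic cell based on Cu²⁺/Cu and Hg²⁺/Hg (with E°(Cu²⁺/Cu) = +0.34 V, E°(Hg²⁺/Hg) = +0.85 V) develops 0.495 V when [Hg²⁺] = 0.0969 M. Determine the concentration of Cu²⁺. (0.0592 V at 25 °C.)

From the Nernst equation, log Q = n(E° − E)/0.0592 = 2(0.51 − 0.495)/0.0592 = 0.507, so Q = 3.21.
With Q = [Cu²⁺]/[Hg²⁺] and the known concentrations, [Cu²⁺] in the numerator gives [Cu²⁺] = 0.31 M.

0.31 M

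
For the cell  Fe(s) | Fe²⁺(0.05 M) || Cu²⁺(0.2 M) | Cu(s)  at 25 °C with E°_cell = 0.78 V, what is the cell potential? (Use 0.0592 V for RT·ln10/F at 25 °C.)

0.798 V

Balancing electrons gives n = 2; the reaction quotient is Q = [Fe²⁺]/[Cu²⁺] = 0.250.
At 25 °C, E = E° − (0.0592/n) log Q = 0.78 − (0.0592/2)(-0.602) = 0.780 + 0.018 = 0.798 V.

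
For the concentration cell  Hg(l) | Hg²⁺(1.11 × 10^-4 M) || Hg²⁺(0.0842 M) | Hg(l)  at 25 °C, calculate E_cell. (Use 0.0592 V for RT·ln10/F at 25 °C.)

0.085 V

Both half-cells are Hg²⁺/Hg, so E°_cell = 0. The concentrated side is the cathode; the cell reaction moves Hg²⁺ from high to low concentration with n = 2.
Q = [Hg²⁺]_dilute/[Hg²⁺]_conc = 1.11 × 10^-4/0.0842 = 0.00132.
E = 0 − (0.0592/2) log Q = −(0.0592/2)(-2.880) = 0.0852 V.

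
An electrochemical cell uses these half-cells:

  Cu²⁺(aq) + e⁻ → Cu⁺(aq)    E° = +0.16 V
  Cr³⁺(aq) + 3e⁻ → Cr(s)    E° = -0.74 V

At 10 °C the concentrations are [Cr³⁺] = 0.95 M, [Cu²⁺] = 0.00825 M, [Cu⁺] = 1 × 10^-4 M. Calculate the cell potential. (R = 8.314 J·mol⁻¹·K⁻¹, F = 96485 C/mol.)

1.01 V

The Cu²⁺/Cu⁺ couple has the higher reduction potential and acts as the cathode, so E°_cell = +0.16 − (-0.74) = 0.90 V.
Balancing electrons gives n = 3; the reaction quotient is Q = [Cr³⁺]·[Cu⁺]^3/[Cu²⁺]^3 = 1.69 × 10^-6.
E = E° − (RT/nF) ln Q = 0.90 − (8.314×283)/(3×96485) × (-13.290) = 0.900 + 0.108 = 1.008 V.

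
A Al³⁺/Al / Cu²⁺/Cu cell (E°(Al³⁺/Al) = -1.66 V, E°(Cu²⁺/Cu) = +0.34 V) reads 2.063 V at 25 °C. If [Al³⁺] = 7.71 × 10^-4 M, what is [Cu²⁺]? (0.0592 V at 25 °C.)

From the Nernst equation, log Q = n(E° − E)/0.0592 = 6(2.00 − 2.063)/0.0592 = -6.385, so Q = 4.12 × 10^-7.
With Q = [Al³⁺]^2/[Cu²⁺]^3 and the known concentrations, [Cu²⁺]^3 in the denominator gives [Cu²⁺] = 1.1 M.

1.1 M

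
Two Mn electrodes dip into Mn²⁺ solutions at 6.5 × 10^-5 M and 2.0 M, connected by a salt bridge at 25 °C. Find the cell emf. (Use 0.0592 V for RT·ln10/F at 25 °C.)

Both half-cells are Mn²⁺/Mn, so E°_cell = 0. The concentrated side is the cathode; the cell reaction moves Mn²⁺ from high to low concentration with n = 2.
Q = [Mn²⁺]_dilute/[Mn²⁺]_conc = 6.5 × 10^-5/2.0 = 3.25 × 10^-5.
E = 0 − (0.0592/2) log Q = −(0.0592/2)(-4.488) = 0.1328 V.

0.13 V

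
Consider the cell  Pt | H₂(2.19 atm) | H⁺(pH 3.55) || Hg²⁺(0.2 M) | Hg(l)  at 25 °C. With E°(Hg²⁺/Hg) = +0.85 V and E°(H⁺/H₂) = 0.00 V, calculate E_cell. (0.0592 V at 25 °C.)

The Hg²⁺/Hg couple is the cathode, so E°_cell = 0.85 V; n = 2.
[H⁺] = 10^(−3.55) = 2.8 × 10^-4 M, and Q = [H⁺]^2 / ([Hg²⁺]·P(H₂)) = 1.81 × 10^-7.
E = E° − (0.0592/2) log Q = 0.85 − (0.0592/2)(-6.741) = 1.050 V.

1.05 V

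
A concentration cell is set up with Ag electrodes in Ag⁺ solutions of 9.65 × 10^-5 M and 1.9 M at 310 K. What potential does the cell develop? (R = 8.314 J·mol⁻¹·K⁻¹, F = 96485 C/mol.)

0.26 V

Both half-cells are Ag⁺/Ag, so E°_cell = 0. The concentrated side is the cathode; the cell reaction moves Ag⁺ from high to low concentration with n = 1.
Q = [Ag⁺]_dilute/[Ag⁺]_conc = 9.65 × 10^-5/1.9 = 5.08 × 10^-5.
E = 0 − (RT/nF) ln Q = −((8.314×310)/(1×96485))(-9.888) = 0.2641 V.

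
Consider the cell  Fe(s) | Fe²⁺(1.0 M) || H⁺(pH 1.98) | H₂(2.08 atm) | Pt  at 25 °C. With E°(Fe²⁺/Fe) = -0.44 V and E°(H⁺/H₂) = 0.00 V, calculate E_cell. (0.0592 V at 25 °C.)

0.31 V

The hydrogen couple is the cathode, so E°_cell = 0.44 V; n = 2.
[H⁺] = 10^(−1.98) = 0.010 M, and Q = [Fe²⁺]·P(H₂) / [H⁺]^2 = 1.9 × 10^4.
E = E° − (0.0592/2) log Q = 0.44 − (0.0592/2)(4.278) = 0.313 V.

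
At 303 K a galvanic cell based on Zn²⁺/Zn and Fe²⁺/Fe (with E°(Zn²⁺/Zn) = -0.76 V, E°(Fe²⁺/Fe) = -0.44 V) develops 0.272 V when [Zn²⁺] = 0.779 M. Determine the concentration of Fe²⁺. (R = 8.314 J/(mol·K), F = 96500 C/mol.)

From the Nernst equation, ln Q = nF(E° − E)/RT = 2×96500×(0.32 − 0.272)/(8.314×303) = 3.677, so Q = 39.5.
With Q = [Zn²⁺]/[Fe²⁺] and the known concentrations, [Fe²⁺] in the denominator gives [Fe²⁺] = 0.02 M.

0.02 M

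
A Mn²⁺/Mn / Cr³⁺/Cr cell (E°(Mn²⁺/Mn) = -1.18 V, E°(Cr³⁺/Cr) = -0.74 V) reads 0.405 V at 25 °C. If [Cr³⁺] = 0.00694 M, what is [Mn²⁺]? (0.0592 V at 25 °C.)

0.55 M

From the Nernst equation, log Q = n(E° − E)/0.0592 = 6(0.44 − 0.405)/0.0592 = 3.547, so Q = 3530.
With Q = [Mn²⁺]^3/[Cr³⁺]^2 and the known concentrations, [Mn²⁺]^3 in the numerator gives [Mn²⁺] = 0.55 M.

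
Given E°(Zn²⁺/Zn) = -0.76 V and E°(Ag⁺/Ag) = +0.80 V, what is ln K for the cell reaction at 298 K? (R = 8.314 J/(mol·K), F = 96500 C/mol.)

E°_cell = +0.80 − (-0.76) = 1.56 V, with n = 2 electrons transferred.
At equilibrium E = 0, so the Nernst equation gives ln K = nFE°/RT = (2)(96500)(1.56)/((8.314)(298)) = 121.52.

ln K = 121.5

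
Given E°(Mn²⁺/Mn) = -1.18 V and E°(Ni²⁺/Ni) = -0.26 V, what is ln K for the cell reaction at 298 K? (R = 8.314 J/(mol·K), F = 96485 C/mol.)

ln K = 71.7

E°_cell = -0.26 − (-1.18) = 0.92 V, with n = 2 electrons transferred.
At equilibrium E = 0, so the Nernst equation gives ln K = nFE°/RT = (2)(96485)(0.92)/((8.314)(298)) = 71.66.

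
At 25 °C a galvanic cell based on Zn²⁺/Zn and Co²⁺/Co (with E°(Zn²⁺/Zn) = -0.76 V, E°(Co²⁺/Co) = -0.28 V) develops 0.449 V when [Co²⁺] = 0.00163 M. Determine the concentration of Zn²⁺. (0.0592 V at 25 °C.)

From the Nernst equation, log Q = n(E° − E)/0.0592 = 2(0.48 − 0.449)/0.0592 = 1.047, so Q = 11.2.
With Q = [Zn²⁺]/[Co²⁺] and the known concentrations, [Zn²⁺] in the numerator gives [Zn²⁺] = 0.018 M.

0.018 M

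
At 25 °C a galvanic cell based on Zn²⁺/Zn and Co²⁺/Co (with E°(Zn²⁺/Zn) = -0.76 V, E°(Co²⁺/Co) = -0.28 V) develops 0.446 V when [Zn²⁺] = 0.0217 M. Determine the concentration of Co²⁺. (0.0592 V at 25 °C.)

From the Nernst equation, log Q = n(E° − E)/0.0592 = 2(0.48 − 0.446)/0.0592 = 1.149, so Q = 14.1.
With Q = [Zn²⁺]/[Co²⁺] and the known concentrations, [Co²⁺] in the denominator gives [Co²⁺] = 0.0015 M.

0.0015 M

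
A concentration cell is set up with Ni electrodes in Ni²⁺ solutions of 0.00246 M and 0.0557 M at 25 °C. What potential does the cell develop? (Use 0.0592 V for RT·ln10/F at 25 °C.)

0.040 V

Both half-cells are Ni²⁺/Ni, so E°_cell = 0. The concentrated side is the cathode; the cell reaction moves Ni²⁺ from high to low concentration with n = 2.
Q = [Ni²⁺]_dilute/[Ni²⁺]_conc = 0.00246/0.0557 = 0.0442.
E = 0 − (0.0592/2) log Q = −(0.0592/2)(-1.355) = 0.0401 V.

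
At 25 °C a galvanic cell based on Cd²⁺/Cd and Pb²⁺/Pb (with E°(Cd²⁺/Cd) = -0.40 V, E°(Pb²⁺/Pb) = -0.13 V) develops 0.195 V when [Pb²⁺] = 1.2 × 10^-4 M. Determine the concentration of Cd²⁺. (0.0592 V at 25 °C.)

0.041 M

From the Nernst equation, log Q = n(E° − E)/0.0592 = 2(0.27 − 0.195)/0.0592 = 2.534, so Q = 342.
With Q = [Cd²⁺]/[Pb²⁺] and the known concentrations, [Cd²⁺] in the numerator gives [Cd²⁺] = 0.041 M.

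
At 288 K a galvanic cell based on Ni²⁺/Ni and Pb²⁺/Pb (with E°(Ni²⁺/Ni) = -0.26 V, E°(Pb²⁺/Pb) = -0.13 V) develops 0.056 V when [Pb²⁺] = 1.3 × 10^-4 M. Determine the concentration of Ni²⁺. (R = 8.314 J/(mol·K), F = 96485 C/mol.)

0.051 M

From the Nernst equation, ln Q = nF(E° − E)/RT = 2×96485×(0.13 − 0.056)/(8.314×288) = 5.964, so Q = 389.
With Q = [Ni²⁺]/[Pb²⁺] and the known concentrations, [Ni²⁺] in the numerator gives [Ni²⁺] = 0.051 M.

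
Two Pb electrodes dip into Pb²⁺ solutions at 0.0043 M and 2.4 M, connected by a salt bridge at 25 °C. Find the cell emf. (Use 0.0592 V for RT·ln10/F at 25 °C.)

0.081 V

Both half-cells are Pb²⁺/Pb, so E°_cell = 0. The concentrated side is the cathode; the cell reaction moves Pb²⁺ from high to low concentration with n = 2.
Q = [Pb²⁺]_dilute/[Pb²⁺]_conc = 0.0043/2.4 = 0.00179.
E = 0 − (0.0592/2) log Q = −(0.0592/2)(-2.747) = 0.0813 V.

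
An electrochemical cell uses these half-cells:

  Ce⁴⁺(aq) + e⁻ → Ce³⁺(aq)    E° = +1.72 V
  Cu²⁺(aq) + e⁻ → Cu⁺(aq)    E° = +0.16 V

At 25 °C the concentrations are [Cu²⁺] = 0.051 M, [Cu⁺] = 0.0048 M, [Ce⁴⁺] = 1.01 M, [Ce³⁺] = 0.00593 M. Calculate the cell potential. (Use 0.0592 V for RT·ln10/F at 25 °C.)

1.63 V

The Ce⁴⁺/Ce³⁺ couple has the higher reduction potential and acts as the cathode, so E°_cell = +1.72 − (+0.16) = 1.56 V.
Balancing electrons gives n = 1; the reaction quotient is Q = [Cu²⁺]·[Ce³⁺]/([Cu⁺]·[Ce⁴⁺]) = 0.0624.
At 25 °C, E = E° − (0.0592/n) log Q = 1.56 − (0.0592/1)(-1.205) = 1.560 + 0.071 = 1.631 V.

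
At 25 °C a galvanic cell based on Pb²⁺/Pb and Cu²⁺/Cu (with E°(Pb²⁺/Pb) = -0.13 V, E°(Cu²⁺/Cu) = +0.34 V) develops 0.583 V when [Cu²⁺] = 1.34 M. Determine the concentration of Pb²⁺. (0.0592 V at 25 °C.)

2 × 10^-4 M

From the Nernst equation, log Q = n(E° − E)/0.0592 = 2(0.47 − 0.583)/0.0592 = -3.818, so Q = 1.52 × 10^-4.
With Q = [Pb²⁺]/[Cu²⁺] and the known concentrations, [Pb²⁺] in the numerator gives [Pb²⁺] = 2 × 10^-4 M.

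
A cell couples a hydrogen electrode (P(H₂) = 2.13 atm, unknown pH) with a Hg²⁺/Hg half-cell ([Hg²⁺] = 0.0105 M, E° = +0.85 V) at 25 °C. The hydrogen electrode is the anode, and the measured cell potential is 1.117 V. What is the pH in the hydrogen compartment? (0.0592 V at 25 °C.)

pH = 5.34

E°_cell = 0.85 V and n = 2.
log Q = n(E° − E)/0.0592 = 2×(0.85 − 1.117)/0.0592 = -9.020.
With Q = [H⁺]^2 / ([Hg²⁺]·P(H₂)), solving for [H⁺] gives log[H⁺] = -5.335, so pH = 5.34.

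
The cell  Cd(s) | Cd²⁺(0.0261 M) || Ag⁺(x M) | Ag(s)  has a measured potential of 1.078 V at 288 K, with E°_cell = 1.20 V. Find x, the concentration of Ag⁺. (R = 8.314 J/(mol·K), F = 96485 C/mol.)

0.0012 M

From the Nernst equation, ln Q = nF(E° − E)/RT = 2×96485×(1.20 − 1.078)/(8.314×288) = 9.832, so Q = 1.86 × 10^4.
With Q = [Cd²⁺]/[Ag⁺]^2 and the known concentrations, [Ag⁺]^2 in the denominator gives [Ag⁺] = 0.0012 M.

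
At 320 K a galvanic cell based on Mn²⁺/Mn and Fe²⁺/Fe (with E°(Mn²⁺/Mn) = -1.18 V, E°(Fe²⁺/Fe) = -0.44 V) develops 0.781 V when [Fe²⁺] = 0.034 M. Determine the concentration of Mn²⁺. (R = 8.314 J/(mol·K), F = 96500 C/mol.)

0.0017 M

From the Nernst equation, ln Q = nF(E° − E)/RT = 2×96500×(0.74 − 0.781)/(8.314×320) = -2.974, so Q = 0.0511.
With Q = [Mn²⁺]/[Fe²⁺] and the known concentrations, [Mn²⁺] in the numerator gives [Mn²⁺] = 0.0017 M.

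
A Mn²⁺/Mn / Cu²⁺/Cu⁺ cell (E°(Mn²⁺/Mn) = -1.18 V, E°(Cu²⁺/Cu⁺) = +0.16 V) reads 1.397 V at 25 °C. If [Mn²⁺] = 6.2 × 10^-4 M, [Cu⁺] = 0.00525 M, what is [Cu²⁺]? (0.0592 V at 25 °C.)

0.0012 M

From the Nernst equation, log Q = n(E° − E)/0.0592 = 2(1.34 − 1.397)/0.0592 = -1.926, so Q = 0.0119.
With Q = [Mn²⁺]·[Cu⁺]^2/[Cu²⁺]^2 and the known concentrations, [Cu²⁺]^2 in the denominator gives [Cu²⁺] = 0.0012 M.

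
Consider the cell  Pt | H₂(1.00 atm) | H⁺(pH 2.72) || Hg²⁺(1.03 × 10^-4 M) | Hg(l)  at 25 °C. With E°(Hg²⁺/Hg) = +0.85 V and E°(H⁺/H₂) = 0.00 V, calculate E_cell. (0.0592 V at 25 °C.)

0.89 V

The Hg²⁺/Hg couple is the cathode, so E°_cell = 0.85 V; n = 2.
[H⁺] = 10^(−2.72) = 0.0019 M, and Q = [H⁺]^2 / ([Hg²⁺]·P(H₂)) = 0.0353.
E = E° − (0.0592/2) log Q = 0.85 − (0.0592/2)(-1.453) = 0.893 V.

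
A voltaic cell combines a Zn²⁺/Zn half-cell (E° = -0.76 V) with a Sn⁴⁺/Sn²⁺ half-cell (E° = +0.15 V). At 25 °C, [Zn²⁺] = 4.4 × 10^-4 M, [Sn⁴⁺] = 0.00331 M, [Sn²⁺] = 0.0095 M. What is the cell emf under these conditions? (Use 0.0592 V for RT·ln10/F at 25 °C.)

The Sn⁴⁺/Sn²⁺ couple has the higher reduction potential and acts as the cathode, so E°_cell = +0.15 − (-0.76) = 0.91 V.
Balancing electrons gives n = 2; the reaction quotient is Q = [Zn²⁺]·[Sn²⁺]/[Sn⁴⁺] = 0.00126.
At 25 °C, E = E° − (0.0592/n) log Q = 0.91 − (0.0592/2)(-2.899) = 0.910 + 0.086 = 0.996 V.

0.996 V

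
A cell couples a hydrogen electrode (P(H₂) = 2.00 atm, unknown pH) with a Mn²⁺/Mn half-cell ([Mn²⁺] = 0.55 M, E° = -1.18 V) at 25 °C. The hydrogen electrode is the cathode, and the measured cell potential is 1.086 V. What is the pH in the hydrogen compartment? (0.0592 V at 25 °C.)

E°_cell = 1.18 V and n = 2.
log Q = n(E° − E)/0.0592 = 2×(1.18 − 1.086)/0.0592 = 3.176.
With Q = [Mn²⁺]·P(H₂) / [H⁺]^2, solving for [H⁺] gives log[H⁺] = -1.567, so pH = 1.57.

pH = 1.57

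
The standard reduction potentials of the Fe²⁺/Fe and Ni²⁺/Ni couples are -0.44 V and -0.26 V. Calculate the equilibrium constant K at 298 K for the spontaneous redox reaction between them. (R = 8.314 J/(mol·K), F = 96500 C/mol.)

1.2 × 10^6

E°_cell = -0.26 − (-0.44) = 0.18 V, with n = 2 electrons transferred.
At equilibrium E = 0, so the Nernst equation gives ln K = nFE°/RT = (2)(96500)(0.18)/((8.314)(298)) = 14.02.
K = e^14.02 = 1.2 × 10^6.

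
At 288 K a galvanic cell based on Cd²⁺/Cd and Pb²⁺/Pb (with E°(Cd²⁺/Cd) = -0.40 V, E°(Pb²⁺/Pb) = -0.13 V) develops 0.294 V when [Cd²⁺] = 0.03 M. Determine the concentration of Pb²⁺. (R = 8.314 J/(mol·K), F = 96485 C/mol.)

From the Nernst equation, ln Q = nF(E° − E)/RT = 2×96485×(0.27 − 0.294)/(8.314×288) = -1.934, so Q = 0.145.
With Q = [Cd²⁺]/[Pb²⁺] and the known concentrations, [Pb²⁺] in the denominator gives [Pb²⁺] = 0.21 M.

0.21 M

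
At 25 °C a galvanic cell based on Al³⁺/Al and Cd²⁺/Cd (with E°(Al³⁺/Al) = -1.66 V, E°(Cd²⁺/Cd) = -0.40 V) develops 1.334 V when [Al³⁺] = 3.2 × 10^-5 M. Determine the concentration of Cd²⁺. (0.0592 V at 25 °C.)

From the Nernst equation, log Q = n(E° − E)/0.0592 = 6(1.26 − 1.334)/0.0592 = -7.500, so Q = 3.16 × 10^-8.
With Q = [Al³⁺]^2/[Cd²⁺]^3 and the known concentrations, [Cd²⁺]^3 in the denominator gives [Cd²⁺] = 0.32 M.

0.32 M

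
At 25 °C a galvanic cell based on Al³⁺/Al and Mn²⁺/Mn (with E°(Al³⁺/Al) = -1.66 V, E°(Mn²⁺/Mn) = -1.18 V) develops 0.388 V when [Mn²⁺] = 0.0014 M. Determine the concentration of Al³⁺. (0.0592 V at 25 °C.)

From the Nernst equation, log Q = n(E° − E)/0.0592 = 6(0.48 − 0.388)/0.0592 = 9.324, so Q = 2.11 × 10^9.
With Q = [Al³⁺]^2/[Mn²⁺]^3 and the known concentrations, [Al³⁺]^2 in the numerator gives [Al³⁺] = 2.4 M.

2.4 M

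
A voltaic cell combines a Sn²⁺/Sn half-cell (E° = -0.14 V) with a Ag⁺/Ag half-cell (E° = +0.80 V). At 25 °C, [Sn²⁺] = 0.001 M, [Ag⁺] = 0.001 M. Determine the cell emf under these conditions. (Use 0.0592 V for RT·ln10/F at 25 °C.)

0.851 V

The Ag⁺/Ag couple has the higher reduction potential and acts as the cathode, so E°_cell = +0.80 − (-0.14) = 0.94 V.
Balancing electrons gives n = 2; the reaction quotient is Q = [Sn²⁺]/[Ag⁺]^2 = 1000.
At 25 °C, E = E° − (0.0592/n) log Q = 0.94 − (0.0592/2)(3.000) = 0.940 − 0.089 = 0.851 V.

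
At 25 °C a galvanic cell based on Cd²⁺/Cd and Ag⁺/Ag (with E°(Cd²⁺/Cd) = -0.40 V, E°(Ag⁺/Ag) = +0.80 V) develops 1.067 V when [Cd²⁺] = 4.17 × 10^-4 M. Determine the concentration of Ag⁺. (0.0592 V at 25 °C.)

1.2 × 10^-4 M

From the Nernst equation, log Q = n(E° − E)/0.0592 = 2(1.20 − 1.067)/0.0592 = 4.493, so Q = 3.11 × 10^4.
With Q = [Cd²⁺]/[Ag⁺]^2 and the known concentrations, [Ag⁺]^2 in the denominator gives [Ag⁺] = 1.2 × 10^-4 M.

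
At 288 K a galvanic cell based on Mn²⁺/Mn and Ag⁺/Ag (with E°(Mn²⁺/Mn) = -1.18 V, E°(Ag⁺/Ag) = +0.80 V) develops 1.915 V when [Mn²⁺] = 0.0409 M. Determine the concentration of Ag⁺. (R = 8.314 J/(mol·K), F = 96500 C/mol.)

0.015 M

From the Nernst equation, ln Q = nF(E° − E)/RT = 2×96500×(1.98 − 1.915)/(8.314×288) = 5.239, so Q = 189.
With Q = [Mn²⁺]/[Ag⁺]^2 and the known concentrations, [Ag⁺]^2 in the denominator gives [Ag⁺] = 0.015 M.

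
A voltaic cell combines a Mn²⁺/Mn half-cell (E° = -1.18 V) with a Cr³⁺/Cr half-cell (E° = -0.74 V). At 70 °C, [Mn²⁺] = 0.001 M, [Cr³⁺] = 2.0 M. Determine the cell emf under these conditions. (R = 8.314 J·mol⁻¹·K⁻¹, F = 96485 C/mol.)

0.549 V

The Cr³⁺/Cr couple has the higher reduction potential and acts as the cathode, so E°_cell = -0.74 − (-1.18) = 0.44 V.
Balancing electrons gives n = 6; the reaction quotient is Q = [Mn²⁺]^3/[Cr³⁺]^2 = 2.5 × 10^-10.
E = E° − (RT/nF) ln Q = 0.44 − (8.314×343)/(6×96485) × (-22.110) = 0.440 + 0.109 = 0.549 V.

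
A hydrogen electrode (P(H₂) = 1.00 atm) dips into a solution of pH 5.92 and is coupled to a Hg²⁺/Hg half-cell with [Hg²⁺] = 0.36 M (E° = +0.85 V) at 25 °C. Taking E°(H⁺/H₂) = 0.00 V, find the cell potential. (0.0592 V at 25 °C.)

The Hg²⁺/Hg couple is the cathode, so E°_cell = 0.85 V; n = 2.
[H⁺] = 10^(−5.92) = 1.2 × 10^-6 M, and Q = [H⁺]^2 / ([Hg²⁺]·P(H₂)) = 4.02 × 10^-12.
E = E° − (0.0592/2) log Q = 0.85 − (0.0592/2)(-11.396) = 1.187 V.

1.19 V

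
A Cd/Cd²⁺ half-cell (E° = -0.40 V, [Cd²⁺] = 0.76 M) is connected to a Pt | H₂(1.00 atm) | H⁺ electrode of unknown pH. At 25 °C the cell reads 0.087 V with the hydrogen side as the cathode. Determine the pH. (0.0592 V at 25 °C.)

E°_cell = 0.40 V and n = 2.
log Q = n(E° − E)/0.0592 = 2×(0.40 − 0.087)/0.0592 = 10.574.
With Q = [Cd²⁺]·P(H₂) / [H⁺]^2, solving for [H⁺] gives log[H⁺] = -5.347, so pH = 5.35.

pH = 5.35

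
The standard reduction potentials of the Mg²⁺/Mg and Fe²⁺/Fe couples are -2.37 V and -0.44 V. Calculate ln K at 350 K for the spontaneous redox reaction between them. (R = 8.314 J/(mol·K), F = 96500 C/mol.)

ln K = 128.0

E°_cell = -0.44 − (-2.37) = 1.93 V, with n = 2 electrons transferred.
At equilibrium E = 0, so the Nernst equation gives ln K = nFE°/RT = (2)(96500)(1.93)/((8.314)(350)) = 128.01.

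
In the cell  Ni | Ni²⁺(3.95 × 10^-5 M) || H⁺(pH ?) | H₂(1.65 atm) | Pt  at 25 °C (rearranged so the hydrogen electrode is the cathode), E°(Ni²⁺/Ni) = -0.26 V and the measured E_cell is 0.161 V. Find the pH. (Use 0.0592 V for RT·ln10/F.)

E°_cell = 0.26 V and n = 2.
log Q = n(E° − E)/0.0592 = 2×(0.26 − 0.161)/0.0592 = 3.345.
With Q = [Ni²⁺]·P(H₂) / [H⁺]^2, solving for [H⁺] gives log[H⁺] = -3.765, so pH = 3.77.

pH = 3.77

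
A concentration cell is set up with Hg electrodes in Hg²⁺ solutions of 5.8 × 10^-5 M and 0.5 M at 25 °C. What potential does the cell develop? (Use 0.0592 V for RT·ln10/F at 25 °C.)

0.12 V

Both half-cells are Hg²⁺/Hg, so E°_cell = 0. The concentrated side is the cathode; the cell reaction moves Hg²⁺ from high to low concentration with n = 2.
Q = [Hg²⁺]_dilute/[Hg²⁺]_conc = 5.8 × 10^-5/0.5 = 1.16 × 10^-4.
E = 0 − (0.0592/2) log Q = −(0.0592/2)(-3.936) = 0.1165 V.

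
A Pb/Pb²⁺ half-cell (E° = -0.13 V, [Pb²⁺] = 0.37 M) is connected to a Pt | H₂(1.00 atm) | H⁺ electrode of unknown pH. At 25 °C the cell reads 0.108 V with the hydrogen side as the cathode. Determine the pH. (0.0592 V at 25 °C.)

pH = 0.59

E°_cell = 0.13 V and n = 2.
log Q = n(E° − E)/0.0592 = 2×(0.13 − 0.108)/0.0592 = 0.743.
With Q = [Pb²⁺]·P(H₂) / [H⁺]^2, solving for [H⁺] gives log[H⁺] = -0.588, so pH = 0.59.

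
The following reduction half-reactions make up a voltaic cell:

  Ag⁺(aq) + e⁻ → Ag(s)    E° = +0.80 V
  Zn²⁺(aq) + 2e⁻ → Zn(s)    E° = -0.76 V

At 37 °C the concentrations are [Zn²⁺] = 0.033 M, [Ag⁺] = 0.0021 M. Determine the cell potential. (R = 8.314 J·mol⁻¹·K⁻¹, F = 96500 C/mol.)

The Ag⁺/Ag couple has the higher reduction potential and acts as the cathode, so E°_cell = +0.80 − (-0.76) = 1.56 V.
Balancing electrons gives n = 2; the reaction quotient is Q = [Zn²⁺]/[Ag⁺]^2 = 7480.
E = E° − (RT/nF) ln Q = 1.56 − (8.314×310)/(2×96500) × (8.920) = 1.560 − 0.119 = 1.441 V.

1.44 V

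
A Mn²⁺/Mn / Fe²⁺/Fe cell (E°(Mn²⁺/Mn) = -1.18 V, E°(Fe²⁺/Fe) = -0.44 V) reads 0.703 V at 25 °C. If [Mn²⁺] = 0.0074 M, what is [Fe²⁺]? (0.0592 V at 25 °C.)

From the Nernst equation, log Q = n(E° − E)/0.0592 = 2(0.74 − 0.703)/0.0592 = 1.250, so Q = 17.8.
With Q = [Mn²⁺]/[Fe²⁺] and the known concentrations, [Fe²⁺] in the denominator gives [Fe²⁺] = 4.2 × 10^-4 M.

4.2 × 10^-4 M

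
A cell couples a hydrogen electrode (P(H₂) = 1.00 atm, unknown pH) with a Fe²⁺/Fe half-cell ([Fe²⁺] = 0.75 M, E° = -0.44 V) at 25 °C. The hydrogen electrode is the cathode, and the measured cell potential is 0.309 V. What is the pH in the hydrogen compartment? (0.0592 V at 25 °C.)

pH = 2.28

E°_cell = 0.44 V and n = 2.
log Q = n(E° − E)/0.0592 = 2×(0.44 − 0.309)/0.0592 = 4.426.
With Q = [Fe²⁺]·P(H₂) / [H⁺]^2, solving for [H⁺] gives log[H⁺] = -2.275, so pH = 2.28.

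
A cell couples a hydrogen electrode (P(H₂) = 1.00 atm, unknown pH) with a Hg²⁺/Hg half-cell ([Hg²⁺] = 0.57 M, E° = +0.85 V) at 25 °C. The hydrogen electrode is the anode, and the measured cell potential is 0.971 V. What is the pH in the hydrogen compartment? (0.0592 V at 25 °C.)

E°_cell = 0.85 V and n = 2.
log Q = n(E° − E)/0.0592 = 2×(0.85 − 0.971)/0.0592 = -4.088.
With Q = [H⁺]^2 / ([Hg²⁺]·P(H₂)), solving for [H⁺] gives log[H⁺] = -2.166, so pH = 2.17.

pH = 2.17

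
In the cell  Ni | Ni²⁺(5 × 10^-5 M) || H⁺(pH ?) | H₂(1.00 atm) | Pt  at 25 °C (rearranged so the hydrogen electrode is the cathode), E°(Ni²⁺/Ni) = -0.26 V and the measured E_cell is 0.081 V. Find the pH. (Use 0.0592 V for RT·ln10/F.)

pH = 5.17

E°_cell = 0.26 V and n = 2.
log Q = n(E° − E)/0.0592 = 2×(0.26 − 0.081)/0.0592 = 6.047.
With Q = [Ni²⁺]·P(H₂) / [H⁺]^2, solving for [H⁺] gives log[H⁺] = -5.174, so pH = 5.17.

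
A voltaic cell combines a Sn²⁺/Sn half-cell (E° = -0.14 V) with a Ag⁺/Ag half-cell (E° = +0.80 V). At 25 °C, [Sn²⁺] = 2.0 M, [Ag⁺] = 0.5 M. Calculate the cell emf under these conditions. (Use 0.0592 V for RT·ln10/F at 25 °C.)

0.913 V

The Ag⁺/Ag couple has the higher reduction potential and acts as the cathode, so E°_cell = +0.80 − (-0.14) = 0.94 V.
Balancing electrons gives n = 2; the reaction quotient is Q = [Sn²⁺]/[Ag⁺]^2 = 8.00.
At 25 °C, E = E° − (0.0592/n) log Q = 0.94 − (0.0592/2)(0.903) = 0.940 − 0.027 = 0.913 V.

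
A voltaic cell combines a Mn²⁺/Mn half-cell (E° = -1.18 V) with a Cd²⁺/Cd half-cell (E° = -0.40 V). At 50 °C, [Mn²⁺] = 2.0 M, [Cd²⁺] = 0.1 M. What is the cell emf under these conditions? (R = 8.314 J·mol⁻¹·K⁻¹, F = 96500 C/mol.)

The Cd²⁺/Cd couple has the higher reduction potential and acts as the cathode, so E°_cell = -0.40 − (-1.18) = 0.78 V.
Balancing electrons gives n = 2; the reaction quotient is Q = [Mn²⁺]/[Cd²⁺] = 20.0.
E = E° − (RT/nF) ln Q = 0.78 − (8.314×323)/(2×96500) × (2.996) = 0.780 − 0.042 = 0.738 V.

0.738 V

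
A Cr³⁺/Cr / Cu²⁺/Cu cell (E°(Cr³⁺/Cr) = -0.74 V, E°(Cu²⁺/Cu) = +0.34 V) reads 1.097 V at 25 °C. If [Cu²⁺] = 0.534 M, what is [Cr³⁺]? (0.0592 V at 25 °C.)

From the Nernst equation, log Q = n(E° − E)/0.0592 = 6(1.08 − 1.097)/0.0592 = -1.723, so Q = 0.0189.
With Q = [Cr³⁺]^2/[Cu²⁺]^3 and the known concentrations, [Cr³⁺]^2 in the numerator gives [Cr³⁺] = 0.054 M.

0.054 M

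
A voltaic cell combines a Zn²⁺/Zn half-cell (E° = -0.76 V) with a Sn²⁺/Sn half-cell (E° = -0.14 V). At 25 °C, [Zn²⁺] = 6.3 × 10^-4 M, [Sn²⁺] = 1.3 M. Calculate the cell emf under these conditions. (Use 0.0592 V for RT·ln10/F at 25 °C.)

The Sn²⁺/Sn couple has the higher reduction potential and acts as the cathode, so E°_cell = -0.14 − (-0.76) = 0.62 V.
Balancing electrons gives n = 2; the reaction quotient is Q = [Zn²⁺]/[Sn²⁺] = 4.85 × 10^-4.
At 25 °C, E = E° − (0.0592/n) log Q = 0.62 − (0.0592/2)(-3.315) = 0.620 + 0.098 = 0.718 V.

0.718 V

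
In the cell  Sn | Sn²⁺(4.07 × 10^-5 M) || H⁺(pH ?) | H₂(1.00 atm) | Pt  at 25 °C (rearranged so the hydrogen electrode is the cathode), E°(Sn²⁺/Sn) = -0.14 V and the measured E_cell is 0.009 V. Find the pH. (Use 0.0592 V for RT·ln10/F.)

pH = 4.41

E°_cell = 0.14 V and n = 2.
log Q = n(E° − E)/0.0592 = 2×(0.14 − 0.009)/0.0592 = 4.426.
With Q = [Sn²⁺]·P(H₂) / [H⁺]^2, solving for [H⁺] gives log[H⁺] = -4.408, so pH = 4.41.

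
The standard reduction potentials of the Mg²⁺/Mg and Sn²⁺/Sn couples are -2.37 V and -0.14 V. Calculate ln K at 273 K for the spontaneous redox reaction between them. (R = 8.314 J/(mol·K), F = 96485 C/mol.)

ln K = 189.6

E°_cell = -0.14 − (-2.37) = 2.23 V, with n = 2 electrons transferred.
At equilibrium E = 0, so the Nernst equation gives ln K = nFE°/RT = (2)(96485)(2.23)/((8.314)(273)) = 189.59.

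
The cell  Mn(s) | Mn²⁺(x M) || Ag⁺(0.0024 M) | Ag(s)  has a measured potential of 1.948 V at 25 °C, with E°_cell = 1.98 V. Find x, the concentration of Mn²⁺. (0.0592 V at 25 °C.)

6.9 × 10^-5 M

From the Nernst equation, log Q = n(E° − E)/0.0592 = 2(1.98 − 1.948)/0.0592 = 1.081, so Q = 12.1.
With Q = [Mn²⁺]/[Ag⁺]^2 and the known concentrations, [Mn²⁺] in the numerator gives [Mn²⁺] = 6.9 × 10^-5 M.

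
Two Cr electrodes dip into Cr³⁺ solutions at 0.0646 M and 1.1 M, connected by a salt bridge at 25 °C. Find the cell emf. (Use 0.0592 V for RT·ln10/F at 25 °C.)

Both half-cells are Cr³⁺/Cr, so E°_cell = 0. The concentrated side is the cathode; the cell reaction moves Cr³⁺ from high to low concentration with n = 3.
Q = [Cr³⁺]_dilute/[Cr³⁺]_conc = 0.0646/1.1 = 0.0587.
E = 0 − (0.0592/3) log Q = −(0.0592/3)(-1.231) = 0.0243 V.

0.024 V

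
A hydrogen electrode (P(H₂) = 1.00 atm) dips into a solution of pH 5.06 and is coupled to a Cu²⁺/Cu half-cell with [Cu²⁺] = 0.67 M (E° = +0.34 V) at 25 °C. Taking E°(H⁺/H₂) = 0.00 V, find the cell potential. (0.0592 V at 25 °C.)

0.63 V

The Cu²⁺/Cu couple is the cathode, so E°_cell = 0.34 V; n = 2.
[H⁺] = 10^(−5.06) = 8.7 × 10^-6 M, and Q = [H⁺]^2 / ([Cu²⁺]·P(H₂)) = 1.13 × 10^-10.
E = E° − (0.0592/2) log Q = 0.34 − (0.0592/2)(-9.946) = 0.634 V.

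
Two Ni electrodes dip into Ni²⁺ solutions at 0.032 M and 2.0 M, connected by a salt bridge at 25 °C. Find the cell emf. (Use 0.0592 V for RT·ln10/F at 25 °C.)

0.053 V

Both half-cells are Ni²⁺/Ni, so E°_cell = 0. The concentrated side is the cathode; the cell reaction moves Ni²⁺ from high to low concentration with n = 2.
Q = [Ni²⁺]_dilute/[Ni²⁺]_conc = 0.032/2.0 = 0.0160.
E = 0 − (0.0592/2) log Q = −(0.0592/2)(-1.796) = 0.0532 V.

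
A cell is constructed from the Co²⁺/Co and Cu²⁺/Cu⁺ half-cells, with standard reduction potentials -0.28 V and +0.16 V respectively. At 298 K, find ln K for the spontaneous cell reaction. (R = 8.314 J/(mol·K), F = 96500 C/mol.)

E°_cell = +0.16 − (-0.28) = 0.44 V, with n = 2 electrons transferred.
At equilibrium E = 0, so the Nernst equation gives ln K = nFE°/RT = (2)(96500)(0.44)/((8.314)(298)) = 34.28.

ln K = 34.3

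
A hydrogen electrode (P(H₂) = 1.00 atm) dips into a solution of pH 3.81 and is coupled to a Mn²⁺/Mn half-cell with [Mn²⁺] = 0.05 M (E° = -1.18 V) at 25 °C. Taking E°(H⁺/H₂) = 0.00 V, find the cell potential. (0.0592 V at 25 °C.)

0.99 V

The hydrogen couple is the cathode, so E°_cell = 1.18 V; n = 2.
[H⁺] = 10^(−3.81) = 1.5 × 10^-4 M, and Q = [Mn²⁺]·P(H₂) / [H⁺]^2 = 2.08 × 10^6.
E = E° − (0.0592/2) log Q = 1.18 − (0.0592/2)(6.319) = 0.993 V.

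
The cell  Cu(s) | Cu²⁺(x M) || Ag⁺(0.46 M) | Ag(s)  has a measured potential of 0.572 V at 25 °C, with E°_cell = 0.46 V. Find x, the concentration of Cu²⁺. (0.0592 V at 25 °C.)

3.5 × 10^-5 M

From the Nernst equation, log Q = n(E° − E)/0.0592 = 2(0.46 − 0.572)/0.0592 = -3.784, so Q = 1.65 × 10^-4.
With Q = [Cu²⁺]/[Ag⁺]^2 and the known concentrations, [Cu²⁺] in the numerator gives [Cu²⁺] = 3.5 × 10^-5 M.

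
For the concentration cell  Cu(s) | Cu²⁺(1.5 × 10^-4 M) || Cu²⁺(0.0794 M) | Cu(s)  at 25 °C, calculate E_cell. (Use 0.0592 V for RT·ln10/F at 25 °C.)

0.081 V

Both half-cells are Cu²⁺/Cu, so E°_cell = 0. The concentrated side is the cathode; the cell reaction moves Cu²⁺ from high to low concentration with n = 2.
Q = [Cu²⁺]_dilute/[Cu²⁺]_conc = 1.5 × 10^-4/0.0794 = 0.00189.
E = 0 − (0.0592/2) log Q = −(0.0592/2)(-2.724) = 0.0806 V.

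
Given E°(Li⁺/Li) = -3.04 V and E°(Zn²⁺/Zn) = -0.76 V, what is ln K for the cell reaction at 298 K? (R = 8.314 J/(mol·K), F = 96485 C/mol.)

ln K = 177.6

E°_cell = -0.76 − (-3.04) = 2.28 V, with n = 2 electrons transferred.
At equilibrium E = 0, so the Nernst equation gives ln K = nFE°/RT = (2)(96485)(2.28)/((8.314)(298)) = 177.58.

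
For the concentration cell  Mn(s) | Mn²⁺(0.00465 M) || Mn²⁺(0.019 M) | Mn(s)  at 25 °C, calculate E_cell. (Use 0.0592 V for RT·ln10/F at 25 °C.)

0.018 V

Both half-cells are Mn²⁺/Mn, so E°_cell = 0. The concentrated side is the cathode; the cell reaction moves Mn²⁺ from high to low concentration with n = 2.
Q = [Mn²⁺]_dilute/[Mn²⁺]_conc = 0.00465/0.019 = 0.245.
E = 0 − (0.0592/2) log Q = −(0.0592/2)(-0.611) = 0.0181 V.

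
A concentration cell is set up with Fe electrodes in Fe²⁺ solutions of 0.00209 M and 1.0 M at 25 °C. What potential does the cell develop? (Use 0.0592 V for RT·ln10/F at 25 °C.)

0.079 V

Both half-cells are Fe²⁺/Fe, so E°_cell = 0. The concentrated side is the cathode; the cell reaction moves Fe²⁺ from high to low concentration with n = 2.
Q = [Fe²⁺]_dilute/[Fe²⁺]_conc = 0.00209/1.0 = 0.00209.
E = 0 − (0.0592/2) log Q = −(0.0592/2)(-2.680) = 0.0793 V.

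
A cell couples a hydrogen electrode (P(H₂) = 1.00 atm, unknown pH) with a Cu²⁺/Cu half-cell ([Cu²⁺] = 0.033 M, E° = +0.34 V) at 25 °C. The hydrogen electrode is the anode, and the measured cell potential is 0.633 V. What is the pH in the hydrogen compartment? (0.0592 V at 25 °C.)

pH = 5.69

E°_cell = 0.34 V and n = 2.
log Q = n(E° − E)/0.0592 = 2×(0.34 − 0.633)/0.0592 = -9.899.
With Q = [H⁺]^2 / ([Cu²⁺]·P(H₂)), solving for [H⁺] gives log[H⁺] = -5.690, so pH = 5.69.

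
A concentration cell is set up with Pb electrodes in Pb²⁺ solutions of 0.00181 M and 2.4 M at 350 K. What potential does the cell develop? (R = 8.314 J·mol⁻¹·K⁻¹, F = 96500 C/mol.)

0.11 V

Both half-cells are Pb²⁺/Pb, so E°_cell = 0. The concentrated side is the cathode; the cell reaction moves Pb²⁺ from high to low concentration with n = 2.
Q = [Pb²⁺]_dilute/[Pb²⁺]_conc = 0.00181/2.4 = 7.54 × 10^-4.
E = 0 − (RT/nF) ln Q = −((8.314×350)/(2×96500))(-7.190) = 0.1084 V.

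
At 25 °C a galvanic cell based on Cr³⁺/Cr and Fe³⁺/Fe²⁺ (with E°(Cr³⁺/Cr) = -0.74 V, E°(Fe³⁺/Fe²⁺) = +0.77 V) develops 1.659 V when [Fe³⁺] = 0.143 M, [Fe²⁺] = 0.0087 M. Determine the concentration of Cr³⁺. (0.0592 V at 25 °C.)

1.2 × 10^-4 M

From the Nernst equation, log Q = n(E° − E)/0.0592 = 3(1.51 − 1.659)/0.0592 = -7.551, so Q = 2.81 × 10^-8.
With Q = [Cr³⁺]·[Fe²⁺]^3/[Fe³⁺]^3 and the known concentrations, [Cr³⁺] in the numerator gives [Cr³⁺] = 1.2 × 10^-4 M.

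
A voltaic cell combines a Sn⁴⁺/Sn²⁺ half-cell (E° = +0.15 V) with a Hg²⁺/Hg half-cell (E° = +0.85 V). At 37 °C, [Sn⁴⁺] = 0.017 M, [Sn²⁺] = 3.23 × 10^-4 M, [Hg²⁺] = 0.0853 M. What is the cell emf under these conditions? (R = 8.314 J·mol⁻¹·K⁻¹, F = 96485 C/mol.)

The Hg²⁺/Hg couple has the higher reduction potential and acts as the cathode, so E°_cell = +0.85 − (+0.15) = 0.70 V.
Balancing electrons gives n = 2; the reaction quotient is Q = [Sn⁴⁺]/([Sn²⁺]·[Hg²⁺]) = 617.
E = E° − (RT/nF) ln Q = 0.70 − (8.314×310)/(2×96485) × (6.425) = 0.700 − 0.086 = 0.614 V.

0.614 V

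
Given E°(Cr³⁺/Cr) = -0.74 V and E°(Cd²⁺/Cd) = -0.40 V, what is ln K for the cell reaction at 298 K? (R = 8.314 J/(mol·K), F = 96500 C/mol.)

E°_cell = -0.40 − (-0.74) = 0.34 V, with n = 6 electrons transferred.
At equilibrium E = 0, so the Nernst equation gives ln K = nFE°/RT = (6)(96500)(0.34)/((8.314)(298)) = 79.46.

ln K = 79.5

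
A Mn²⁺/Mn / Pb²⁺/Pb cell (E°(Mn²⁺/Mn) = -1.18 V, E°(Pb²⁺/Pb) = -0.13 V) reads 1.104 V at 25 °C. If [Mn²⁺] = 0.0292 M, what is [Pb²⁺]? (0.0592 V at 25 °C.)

1.9 M

From the Nernst equation, log Q = n(E° − E)/0.0592 = 2(1.05 − 1.104)/0.0592 = -1.824, so Q = 0.0150.
With Q = [Mn²⁺]/[Pb²⁺] and the known concentrations, [Pb²⁺] in the denominator gives [Pb²⁺] = 1.9 M.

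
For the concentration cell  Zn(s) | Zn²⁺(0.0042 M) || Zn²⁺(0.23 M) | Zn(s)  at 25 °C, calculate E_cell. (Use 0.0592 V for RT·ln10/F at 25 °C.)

0.051 V

Both half-cells are Zn²⁺/Zn, so E°_cell = 0. The concentrated side is the cathode; the cell reaction moves Zn²⁺ from high to low concentration with n = 2.
Q = [Zn²⁺]_dilute/[Zn²⁺]_conc = 0.0042/0.23 = 0.0183.
E = 0 − (0.0592/2) log Q = −(0.0592/2)(-1.738) = 0.0514 V.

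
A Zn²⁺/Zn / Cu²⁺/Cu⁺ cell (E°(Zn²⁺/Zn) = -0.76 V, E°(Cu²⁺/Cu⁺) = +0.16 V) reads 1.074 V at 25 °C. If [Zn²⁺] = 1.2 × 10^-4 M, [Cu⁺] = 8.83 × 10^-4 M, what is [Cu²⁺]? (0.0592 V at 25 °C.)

From the Nernst equation, log Q = n(E° − E)/0.0592 = 2(0.92 − 1.074)/0.0592 = -5.203, so Q = 6.27 × 10^-6.
With Q = [Zn²⁺]·[Cu⁺]^2/[Cu²⁺]^2 and the known concentrations, [Cu²⁺]^2 in the denominator gives [Cu²⁺] = 0.0039 M.

0.0039 M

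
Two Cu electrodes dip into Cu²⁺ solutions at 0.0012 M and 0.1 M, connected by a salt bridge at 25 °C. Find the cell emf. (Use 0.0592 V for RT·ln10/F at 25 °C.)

0.057 V

Both half-cells are Cu²⁺/Cu, so E°_cell = 0. The concentrated side is the cathode; the cell reaction moves Cu²⁺ from high to low concentration with n = 2.
Q = [Cu²⁺]_dilute/[Cu²⁺]_conc = 0.0012/0.1 = 0.0120.
E = 0 − (0.0592/2) log Q = −(0.0592/2)(-1.921) = 0.0569 V.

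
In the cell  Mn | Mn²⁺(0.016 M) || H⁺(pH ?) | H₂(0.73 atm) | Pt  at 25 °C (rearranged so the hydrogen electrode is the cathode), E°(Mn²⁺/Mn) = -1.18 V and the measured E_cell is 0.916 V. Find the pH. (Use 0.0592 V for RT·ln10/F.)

E°_cell = 1.18 V and n = 2.
log Q = n(E° − E)/0.0592 = 2×(1.18 − 0.916)/0.0592 = 8.919.
With Q = [Mn²⁺]·P(H₂) / [H⁺]^2, solving for [H⁺] gives log[H⁺] = -5.426, so pH = 5.43.

pH = 5.43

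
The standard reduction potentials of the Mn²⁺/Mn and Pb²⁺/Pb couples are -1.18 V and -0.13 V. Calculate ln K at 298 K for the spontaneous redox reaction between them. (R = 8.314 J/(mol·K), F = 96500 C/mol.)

E°_cell = -0.13 − (-1.18) = 1.05 V, with n = 2 electrons transferred.
At equilibrium E = 0, so the Nernst equation gives ln K = nFE°/RT = (2)(96500)(1.05)/((8.314)(298)) = 81.79.

ln K = 81.8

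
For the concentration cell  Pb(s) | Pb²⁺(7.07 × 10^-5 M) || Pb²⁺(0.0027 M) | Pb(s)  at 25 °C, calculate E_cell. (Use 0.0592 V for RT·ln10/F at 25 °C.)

Both half-cells are Pb²⁺/Pb, so E°_cell = 0. The concentrated side is the cathode; the cell reaction moves Pb²⁺ from high to low concentration with n = 2.
Q = [Pb²⁺]_dilute/[Pb²⁺]_conc = 7.07 × 10^-5/0.0027 = 0.0262.
E = 0 − (0.0592/2) log Q = −(0.0592/2)(-1.582) = 0.0468 V.

0.047 V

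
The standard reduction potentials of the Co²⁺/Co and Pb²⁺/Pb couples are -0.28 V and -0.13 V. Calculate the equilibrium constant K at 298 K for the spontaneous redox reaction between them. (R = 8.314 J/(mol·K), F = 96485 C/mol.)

E°_cell = -0.13 − (-0.28) = 0.15 V, with n = 2 electrons transferred.
At equilibrium E = 0, so the Nernst equation gives ln K = nFE°/RT = (2)(96485)(0.15)/((8.314)(298)) = 11.68.
K = e^11.68 = 1.2 × 10^5.

1.2 × 10^5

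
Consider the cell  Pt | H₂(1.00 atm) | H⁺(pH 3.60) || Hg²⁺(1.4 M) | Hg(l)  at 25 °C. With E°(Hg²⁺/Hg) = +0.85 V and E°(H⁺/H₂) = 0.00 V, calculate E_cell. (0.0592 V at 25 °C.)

1.07 V

The Hg²⁺/Hg couple is the cathode, so E°_cell = 0.85 V; n = 2.
[H⁺] = 10^(−3.60) = 2.5 × 10^-4 M, and Q = [H⁺]^2 / ([Hg²⁺]·P(H₂)) = 4.51 × 10^-8.
E = E° − (0.0592/2) log Q = 0.85 − (0.0592/2)(-7.346) = 1.067 V.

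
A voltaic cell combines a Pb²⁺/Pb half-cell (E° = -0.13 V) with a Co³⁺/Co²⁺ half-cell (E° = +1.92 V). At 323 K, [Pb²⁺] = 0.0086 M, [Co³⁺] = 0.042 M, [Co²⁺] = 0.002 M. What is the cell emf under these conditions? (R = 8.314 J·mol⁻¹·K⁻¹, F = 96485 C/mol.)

The Co³⁺/Co²⁺ couple has the higher reduction potential and acts as the cathode, so E°_cell = +1.92 − (-0.13) = 2.05 V.
Balancing electrons gives n = 2; the reaction quotient is Q = [Pb²⁺]·[Co²⁺]^2/[Co³⁺]^2 = 1.95 × 10^-5.
E = E° − (RT/nF) ln Q = 2.05 − (8.314×323)/(2×96485) × (-10.845) = 2.050 + 0.151 = 2.201 V.

2.20 V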